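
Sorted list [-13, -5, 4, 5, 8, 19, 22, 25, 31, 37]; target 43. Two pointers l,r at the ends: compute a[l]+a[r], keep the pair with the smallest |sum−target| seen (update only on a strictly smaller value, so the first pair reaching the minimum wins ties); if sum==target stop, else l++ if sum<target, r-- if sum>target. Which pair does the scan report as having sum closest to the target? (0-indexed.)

l=0 r=9: -13+37=24 d=19 *, l++
l=1 r=9: -5+37=32 d=11 *, l++
l=2 r=9: 4+37=41 d=2 *, l++
l=3 r=9: 5+37=42 d=1 *, l++
l=4 r=9: 8+37=45 d=2, r--
l=4 r=8: 8+31=39 d=4, l++
l=5 r=8: 19+31=50 d=7, r--
l=5 r=7: 19+25=44 d=1, r--
l=5 r=6: 19+22=41 d=2, l++

pair (5, 37) with sum 42 (|Δ|=1)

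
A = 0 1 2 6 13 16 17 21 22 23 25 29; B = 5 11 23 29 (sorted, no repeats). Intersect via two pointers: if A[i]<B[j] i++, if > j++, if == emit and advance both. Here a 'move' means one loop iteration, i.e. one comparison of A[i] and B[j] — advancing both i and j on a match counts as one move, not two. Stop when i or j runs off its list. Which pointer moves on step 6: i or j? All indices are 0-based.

j

[i=0,j=0] 0<5 → i++
[i=1,j=0] 1<5 → i++
[i=2,j=0] 2<5 → i++
[i=3,j=0] 6>5 → j++
[i=3,j=1] 6<11 → i++
[i=4,j=1] 13>11 → j++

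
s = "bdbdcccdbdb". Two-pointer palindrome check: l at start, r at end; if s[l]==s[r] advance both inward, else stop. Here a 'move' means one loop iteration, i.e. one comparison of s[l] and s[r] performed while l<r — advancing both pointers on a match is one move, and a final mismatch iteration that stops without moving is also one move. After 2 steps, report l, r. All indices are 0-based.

l=0 r=10: 'b'=='b', l++,r--
l=1 r=9: 'd'=='d', l++,r--

l=2, r=8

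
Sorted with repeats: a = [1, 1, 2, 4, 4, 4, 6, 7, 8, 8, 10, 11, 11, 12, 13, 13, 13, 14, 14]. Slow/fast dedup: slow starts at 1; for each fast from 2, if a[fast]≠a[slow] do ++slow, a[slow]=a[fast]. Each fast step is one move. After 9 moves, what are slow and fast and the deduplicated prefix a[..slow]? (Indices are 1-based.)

slow=6, fast=11, prefix=[1, 2, 4, 6, 7, 8]

(s=1,f=2) a[fast]=1=a[slow] dup → fast++
(s=1,f=3) a[fast]=2≠a[slow]=1 write a[2]=2 → slow++,fast++
(s=2,f=4) a[fast]=4≠a[slow]=2 write a[3]=4 → slow++,fast++
(s=3,f=5) a[fast]=4=a[slow] dup → fast++
(s=3,f=6) a[fast]=4=a[slow] dup → fast++
(s=3,f=7) a[fast]=6≠a[slow]=4 write a[4]=6 → slow++,fast++
(s=4,f=8) a[fast]=7≠a[slow]=6 write a[5]=7 → slow++,fast++
(s=5,f=9) a[fast]=8≠a[slow]=7 write a[6]=8 → slow++,fast++
(s=6,f=10) a[fast]=8=a[slow] dup → fast++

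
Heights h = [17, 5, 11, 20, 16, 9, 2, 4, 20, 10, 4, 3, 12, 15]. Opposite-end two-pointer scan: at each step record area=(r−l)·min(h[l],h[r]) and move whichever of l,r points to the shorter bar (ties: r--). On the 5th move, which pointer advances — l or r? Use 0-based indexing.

l=0 r=13: min(17,15)*13=195 best=195 *, r--
l=0 r=12: min(17,12)*12=144 best=195, r--
l=0 r=11: min(17,3)*11=33 best=195, r--
l=0 r=10: min(17,4)*10=40 best=195, r--
l=0 r=9: min(17,10)*9=90 best=195, r--

r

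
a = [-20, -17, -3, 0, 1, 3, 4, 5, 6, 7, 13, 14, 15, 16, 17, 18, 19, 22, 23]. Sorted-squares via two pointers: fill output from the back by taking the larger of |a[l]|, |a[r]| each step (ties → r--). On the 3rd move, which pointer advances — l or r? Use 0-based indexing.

[0,18] |-20|<=|23| out[18]=529 → r--
[0,17] |-20|<=|22| out[17]=484 → r--
[0,16] |-20|>|19| out[16]=400 → l++

l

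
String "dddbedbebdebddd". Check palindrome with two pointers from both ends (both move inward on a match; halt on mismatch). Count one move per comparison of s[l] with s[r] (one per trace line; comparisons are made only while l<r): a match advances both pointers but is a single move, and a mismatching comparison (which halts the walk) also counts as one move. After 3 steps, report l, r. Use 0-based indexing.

[0,14] 'd'=='d' → l++,r--
[1,13] 'd'=='d' → l++,r--
[2,12] 'd'=='d' → l++,r--

l=3, r=11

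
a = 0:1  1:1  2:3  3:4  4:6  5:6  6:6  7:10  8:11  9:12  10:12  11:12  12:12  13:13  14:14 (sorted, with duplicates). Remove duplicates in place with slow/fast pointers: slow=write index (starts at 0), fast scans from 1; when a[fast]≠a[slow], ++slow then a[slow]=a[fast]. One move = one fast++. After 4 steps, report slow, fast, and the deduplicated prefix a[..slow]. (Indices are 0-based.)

slow=0 fast=1: a[fast]=1=a[slow] dup, fast++
slow=0 fast=2: a[fast]=3≠a[slow]=1 write a[1]=3, slow++,fast++
slow=1 fast=3: a[fast]=4≠a[slow]=3 write a[2]=4, slow++,fast++
slow=2 fast=4: a[fast]=6≠a[slow]=4 write a[3]=6, slow++,fast++

slow=3, fast=5, prefix=[1, 3, 4, 6]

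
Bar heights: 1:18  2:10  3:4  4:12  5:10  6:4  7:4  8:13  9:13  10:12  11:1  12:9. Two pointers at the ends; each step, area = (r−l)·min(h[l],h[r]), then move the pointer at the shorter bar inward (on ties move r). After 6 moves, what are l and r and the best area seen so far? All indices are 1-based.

l=1, r=6, best area=108

[1,12] min(18,9)*11=99 best=99 * → r--
[1,11] min(18,1)*10=10 best=99 → r--
[1,10] min(18,12)*9=108 best=108 * → r--
[1,9] min(18,13)*8=104 best=108 → r--
[1,8] min(18,13)*7=91 best=108 → r--
[1,7] min(18,4)*6=24 best=108 → r--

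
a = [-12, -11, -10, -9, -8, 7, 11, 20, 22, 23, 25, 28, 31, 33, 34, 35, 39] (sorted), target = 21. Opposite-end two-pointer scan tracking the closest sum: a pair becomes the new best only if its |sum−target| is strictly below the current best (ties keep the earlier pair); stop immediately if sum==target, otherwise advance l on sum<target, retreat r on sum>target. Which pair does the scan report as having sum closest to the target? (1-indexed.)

pair (-12, 33) with sum 21 (|Δ|=0)

[1,17] -12+39=27 d=6 * → r--
[1,16] -12+35=23 d=2 * → r--
[1,15] -12+34=22 d=1 * → r--
[1,14] -12+33=21 d=0 * → stop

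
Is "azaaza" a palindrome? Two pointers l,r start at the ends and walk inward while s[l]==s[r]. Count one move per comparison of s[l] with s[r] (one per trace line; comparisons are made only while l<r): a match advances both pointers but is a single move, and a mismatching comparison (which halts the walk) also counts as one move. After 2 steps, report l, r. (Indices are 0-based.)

l=2, r=3

[0,5] 'a'=='a' → l++,r--
[1,4] 'z'=='z' → l++,r--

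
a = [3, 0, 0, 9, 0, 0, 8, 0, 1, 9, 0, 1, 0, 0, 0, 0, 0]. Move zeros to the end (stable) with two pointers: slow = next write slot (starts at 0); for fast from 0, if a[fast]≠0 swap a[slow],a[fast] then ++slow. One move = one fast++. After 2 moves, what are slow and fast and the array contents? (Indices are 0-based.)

slow=0 fast=0: a[fast]=3≠0 swap→a[0]=3, slow++,fast++
slow=1 fast=1: a[fast]=0, fast++

slow=1, fast=2, a=[3, 0, 0, 9, 0, 0, 8, 0, 1, 9, 0, 1, 0, 0, 0, 0, 0]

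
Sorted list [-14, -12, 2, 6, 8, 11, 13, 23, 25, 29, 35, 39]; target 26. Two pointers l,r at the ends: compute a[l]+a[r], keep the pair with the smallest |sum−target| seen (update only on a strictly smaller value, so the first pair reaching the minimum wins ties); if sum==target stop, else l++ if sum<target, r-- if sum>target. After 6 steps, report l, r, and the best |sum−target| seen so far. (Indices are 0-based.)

[0,11] -14+39=25 d=1 * → l++
[1,11] -12+39=27 d=1 → r--
[1,10] -12+35=23 d=3 → l++
[2,10] 2+35=37 d=11 → r--
[2,9] 2+29=31 d=5 → r--
[2,8] 2+25=27 d=1 → r--

l=2, r=7, best |Δ|=1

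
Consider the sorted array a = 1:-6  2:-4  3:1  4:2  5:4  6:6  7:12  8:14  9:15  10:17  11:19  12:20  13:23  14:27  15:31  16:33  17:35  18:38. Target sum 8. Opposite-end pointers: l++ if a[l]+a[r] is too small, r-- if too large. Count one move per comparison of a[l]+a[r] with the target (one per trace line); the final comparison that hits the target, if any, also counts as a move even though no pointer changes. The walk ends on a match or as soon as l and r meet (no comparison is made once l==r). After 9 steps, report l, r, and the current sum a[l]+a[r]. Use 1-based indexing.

[1,18] -6+38=32 >8 → r--
[1,17] -6+35=29 >8 → r--
[1,16] -6+33=27 >8 → r--
[1,15] -6+31=25 >8 → r--
[1,14] -6+27=21 >8 → r--
[1,13] -6+23=17 >8 → r--
[1,12] -6+20=14 >8 → r--
[1,11] -6+19=13 >8 → r--
[1,10] -6+17=11 >8 → r--

l=1, r=9, sum=9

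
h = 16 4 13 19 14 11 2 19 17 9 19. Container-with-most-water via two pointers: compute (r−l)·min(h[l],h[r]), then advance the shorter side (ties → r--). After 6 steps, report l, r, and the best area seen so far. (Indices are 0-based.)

l=3, r=7, best area=160

[0,10] min(16,19)*10=160 best=160 * → l++
[1,10] min(4,19)*9=36 best=160 → l++
[2,10] min(13,19)*8=104 best=160 → l++
[3,10] min(19,19)*7=133 best=160 → r--
[3,9] min(19,9)*6=54 best=160 → r--
[3,8] min(19,17)*5=85 best=160 → r--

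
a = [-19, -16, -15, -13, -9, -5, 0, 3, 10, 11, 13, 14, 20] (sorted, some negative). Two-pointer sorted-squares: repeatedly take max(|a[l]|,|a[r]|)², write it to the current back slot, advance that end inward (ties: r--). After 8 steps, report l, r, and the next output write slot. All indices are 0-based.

[0,12] |-19|<=|20| out[12]=400 → r--
[0,11] |-19|>|14| out[11]=361 → l++
[1,11] |-16|>|14| out[10]=256 → l++
[2,11] |-15|>|14| out[9]=225 → l++
[3,11] |-13|<=|14| out[8]=196 → r--
[3,10] |-13|<=|13| out[7]=169 → r--
[3,9] |-13|>|11| out[6]=169 → l++
[4,9] |-9|<=|11| out[5]=121 → r--

l=4, r=8, next write slot=4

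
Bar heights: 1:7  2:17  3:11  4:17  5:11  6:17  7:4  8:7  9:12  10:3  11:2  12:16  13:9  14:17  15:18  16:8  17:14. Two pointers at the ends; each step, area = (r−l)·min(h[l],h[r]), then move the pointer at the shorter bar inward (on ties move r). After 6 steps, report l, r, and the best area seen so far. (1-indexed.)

l=5, r=15, best area=221

l=1 r=17: min(7,14)*16=112 best=112 *, l++
l=2 r=17: min(17,14)*15=210 best=210 *, r--
l=2 r=16: min(17,8)*14=112 best=210, r--
l=2 r=15: min(17,18)*13=221 best=221 *, l++
l=3 r=15: min(11,18)*12=132 best=221, l++
l=4 r=15: min(17,18)*11=187 best=221, l++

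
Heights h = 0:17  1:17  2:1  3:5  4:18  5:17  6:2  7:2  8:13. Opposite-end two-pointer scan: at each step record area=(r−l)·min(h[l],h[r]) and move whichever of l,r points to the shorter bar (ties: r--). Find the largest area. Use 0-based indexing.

max area = 104

[0,8] min(17,13)*8=104 best=104 * → r--
[0,7] min(17,2)*7=14 best=104 → r--
[0,6] min(17,2)*6=12 best=104 → r--
[0,5] min(17,17)*5=85 best=104 → r--
[0,4] min(17,18)*4=68 best=104 → l++
[1,4] min(17,18)*3=51 best=104 → l++
[2,4] min(1,18)*2=2 best=104 → l++
[3,4] min(5,18)*1=5 best=104 → l++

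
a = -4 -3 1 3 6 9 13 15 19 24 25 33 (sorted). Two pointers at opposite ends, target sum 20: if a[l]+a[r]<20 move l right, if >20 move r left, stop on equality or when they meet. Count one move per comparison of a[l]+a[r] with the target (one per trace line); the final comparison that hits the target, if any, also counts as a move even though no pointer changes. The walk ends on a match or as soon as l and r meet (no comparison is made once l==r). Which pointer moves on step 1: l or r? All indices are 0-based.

r

l=0 r=11: -4+33=29 >20, r--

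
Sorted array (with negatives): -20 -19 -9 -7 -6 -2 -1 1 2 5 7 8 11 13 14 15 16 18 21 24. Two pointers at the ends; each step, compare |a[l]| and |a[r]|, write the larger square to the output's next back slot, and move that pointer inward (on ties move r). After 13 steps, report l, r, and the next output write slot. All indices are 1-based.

l=4, r=10, next write slot=7

l=1 r=20: |-20|<=|24| out[20]=576, r--
l=1 r=19: |-20|<=|21| out[19]=441, r--
l=1 r=18: |-20|>|18| out[18]=400, l++
l=2 r=18: |-19|>|18| out[17]=361, l++
l=3 r=18: |-9|<=|18| out[16]=324, r--
l=3 r=17: |-9|<=|16| out[15]=256, r--
l=3 r=16: |-9|<=|15| out[14]=225, r--
l=3 r=15: |-9|<=|14| out[13]=196, r--
l=3 r=14: |-9|<=|13| out[12]=169, r--
l=3 r=13: |-9|<=|11| out[11]=121, r--
l=3 r=12: |-9|>|8| out[10]=81, l++
l=4 r=12: |-7|<=|8| out[9]=64, r--
l=4 r=11: |-7|<=|7| out[8]=49, r--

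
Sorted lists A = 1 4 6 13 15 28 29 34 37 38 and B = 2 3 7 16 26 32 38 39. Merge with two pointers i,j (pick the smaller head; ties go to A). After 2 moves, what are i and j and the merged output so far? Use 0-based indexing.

i=1, j=1, merged so far=[1, 2]

[i=0,j=0] A[i]=1<=B[j]=2 take 1 → i++
[i=1,j=0] A[i]=4>B[j]=2 take 2 → j++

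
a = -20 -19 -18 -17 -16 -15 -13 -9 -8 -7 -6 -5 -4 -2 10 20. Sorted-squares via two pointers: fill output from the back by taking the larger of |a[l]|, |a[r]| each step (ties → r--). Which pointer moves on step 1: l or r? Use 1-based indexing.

r

[1,16] |-20|<=|20| out[16]=400 → r--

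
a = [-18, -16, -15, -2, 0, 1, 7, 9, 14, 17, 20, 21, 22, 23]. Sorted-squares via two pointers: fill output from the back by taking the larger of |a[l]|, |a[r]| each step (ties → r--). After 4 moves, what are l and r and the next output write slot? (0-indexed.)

l=0, r=9, next write slot=9

[0,13] |-18|<=|23| out[13]=529 → r--
[0,12] |-18|<=|22| out[12]=484 → r--
[0,11] |-18|<=|21| out[11]=441 → r--
[0,10] |-18|<=|20| out[10]=400 → r--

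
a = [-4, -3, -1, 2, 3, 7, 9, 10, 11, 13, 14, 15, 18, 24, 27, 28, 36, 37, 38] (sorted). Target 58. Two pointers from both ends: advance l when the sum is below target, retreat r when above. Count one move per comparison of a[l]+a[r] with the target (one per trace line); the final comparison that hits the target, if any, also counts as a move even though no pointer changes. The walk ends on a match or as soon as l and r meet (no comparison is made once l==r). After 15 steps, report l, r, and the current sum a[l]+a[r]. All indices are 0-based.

l=13, r=16, sum=60

l=0 r=18: -4+38=34 <58, l++
l=1 r=18: -3+38=35 <58, l++
l=2 r=18: -1+38=37 <58, l++
l=3 r=18: 2+38=40 <58, l++
l=4 r=18: 3+38=41 <58, l++
l=5 r=18: 7+38=45 <58, l++
l=6 r=18: 9+38=47 <58, l++
l=7 r=18: 10+38=48 <58, l++
l=8 r=18: 11+38=49 <58, l++
l=9 r=18: 13+38=51 <58, l++
l=10 r=18: 14+38=52 <58, l++
l=11 r=18: 15+38=53 <58, l++
l=12 r=18: 18+38=56 <58, l++
l=13 r=18: 24+38=62 >58, r--
l=13 r=17: 24+37=61 >58, r--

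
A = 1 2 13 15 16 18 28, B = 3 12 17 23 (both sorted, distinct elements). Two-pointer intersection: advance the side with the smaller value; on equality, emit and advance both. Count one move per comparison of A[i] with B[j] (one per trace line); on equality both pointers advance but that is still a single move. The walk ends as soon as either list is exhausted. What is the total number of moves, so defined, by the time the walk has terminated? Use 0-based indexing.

[i=0,j=0] 1<3 → i++
[i=1,j=0] 2<3 → i++
[i=2,j=0] 13>3 → j++
[i=2,j=1] 13>12 → j++
[i=2,j=2] 13<17 → i++
[i=3,j=2] 15<17 → i++
[i=4,j=2] 16<17 → i++
[i=5,j=2] 18>17 → j++
[i=5,j=3] 18<23 → i++
[i=6,j=3] 28>23 → j++

10 moves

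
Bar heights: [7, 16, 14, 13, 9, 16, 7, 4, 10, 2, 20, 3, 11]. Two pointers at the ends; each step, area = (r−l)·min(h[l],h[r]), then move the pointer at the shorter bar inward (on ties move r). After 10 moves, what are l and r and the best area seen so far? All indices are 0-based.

l=8, r=10, best area=144

l=0 r=12: min(7,11)*12=84 best=84 *, l++
l=1 r=12: min(16,11)*11=121 best=121 *, r--
l=1 r=11: min(16,3)*10=30 best=121, r--
l=1 r=10: min(16,20)*9=144 best=144 *, l++
l=2 r=10: min(14,20)*8=112 best=144, l++
l=3 r=10: min(13,20)*7=91 best=144, l++
l=4 r=10: min(9,20)*6=54 best=144, l++
l=5 r=10: min(16,20)*5=80 best=144, l++
l=6 r=10: min(7,20)*4=28 best=144, l++
l=7 r=10: min(4,20)*3=12 best=144, l++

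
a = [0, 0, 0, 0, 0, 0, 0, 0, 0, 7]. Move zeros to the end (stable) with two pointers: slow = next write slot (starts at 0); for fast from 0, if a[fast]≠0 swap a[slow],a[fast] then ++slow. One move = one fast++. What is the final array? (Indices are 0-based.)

(s=0,f=0) a[fast]=0 → fast++
(s=0,f=1) a[fast]=0 → fast++
(s=0,f=2) a[fast]=0 → fast++
(s=0,f=3) a[fast]=0 → fast++
(s=0,f=4) a[fast]=0 → fast++
(s=0,f=5) a[fast]=0 → fast++
(s=0,f=6) a[fast]=0 → fast++
(s=0,f=7) a[fast]=0 → fast++
(s=0,f=8) a[fast]=0 → fast++
(s=0,f=9) a[fast]=7≠0 swap→a[0]=7 → slow++,fast++

[7, 0, 0, 0, 0, 0, 0, 0, 0, 0]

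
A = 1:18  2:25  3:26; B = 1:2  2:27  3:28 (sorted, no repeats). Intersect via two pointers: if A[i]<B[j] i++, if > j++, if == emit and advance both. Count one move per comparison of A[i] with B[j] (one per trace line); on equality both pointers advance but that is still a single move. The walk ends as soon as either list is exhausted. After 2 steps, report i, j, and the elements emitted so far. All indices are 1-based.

i=2, j=2, emitted=[]

i=1 j=1: 18>2, j++
i=1 j=2: 18<27, i++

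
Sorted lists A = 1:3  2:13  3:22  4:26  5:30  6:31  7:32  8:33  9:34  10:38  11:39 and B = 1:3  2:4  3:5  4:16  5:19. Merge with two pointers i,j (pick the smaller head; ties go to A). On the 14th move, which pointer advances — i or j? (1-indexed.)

i

i=1 j=1: A[i]=3<=B[j]=3 take 3, i++
i=2 j=1: A[i]=13>B[j]=3 take 3, j++
i=2 j=2: A[i]=13>B[j]=4 take 4, j++
i=2 j=3: A[i]=13>B[j]=5 take 5, j++
i=2 j=4: A[i]=13<=B[j]=16 take 13, i++
i=3 j=4: A[i]=22>B[j]=16 take 16, j++
i=3 j=5: A[i]=22>B[j]=19 take 19, j++
i=3 j=6: B done, take A[i]=22, i++
i=4 j=6: B done, take A[i]=26, i++
i=5 j=6: B done, take A[i]=30, i++
i=6 j=6: B done, take A[i]=31, i++
i=7 j=6: B done, take A[i]=32, i++
i=8 j=6: B done, take A[i]=33, i++
i=9 j=6: B done, take A[i]=34, i++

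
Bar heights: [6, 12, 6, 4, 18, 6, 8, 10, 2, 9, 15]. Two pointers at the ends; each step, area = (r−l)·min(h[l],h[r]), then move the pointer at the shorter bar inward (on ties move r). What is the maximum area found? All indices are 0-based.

l=0 r=10: min(6,15)*10=60 best=60 *, l++
l=1 r=10: min(12,15)*9=108 best=108 *, l++
l=2 r=10: min(6,15)*8=48 best=108, l++
l=3 r=10: min(4,15)*7=28 best=108, l++
l=4 r=10: min(18,15)*6=90 best=108, r--
l=4 r=9: min(18,9)*5=45 best=108, r--
l=4 r=8: min(18,2)*4=8 best=108, r--
l=4 r=7: min(18,10)*3=30 best=108, r--
l=4 r=6: min(18,8)*2=16 best=108, r--
l=4 r=5: min(18,6)*1=6 best=108, r--

max area = 108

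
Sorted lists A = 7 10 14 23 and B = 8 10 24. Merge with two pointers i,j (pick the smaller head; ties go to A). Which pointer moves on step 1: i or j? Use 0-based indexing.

i=0 j=0: A[i]=7<=B[j]=8 take 7, i++

i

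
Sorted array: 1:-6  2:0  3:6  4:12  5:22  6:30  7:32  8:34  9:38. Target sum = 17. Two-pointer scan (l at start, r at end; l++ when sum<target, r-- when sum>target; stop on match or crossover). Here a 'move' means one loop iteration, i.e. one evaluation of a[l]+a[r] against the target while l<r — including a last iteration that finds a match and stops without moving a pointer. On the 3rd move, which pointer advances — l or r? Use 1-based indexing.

[1,9] -6+38=32 >17 → r--
[1,8] -6+34=28 >17 → r--
[1,7] -6+32=26 >17 → r--

r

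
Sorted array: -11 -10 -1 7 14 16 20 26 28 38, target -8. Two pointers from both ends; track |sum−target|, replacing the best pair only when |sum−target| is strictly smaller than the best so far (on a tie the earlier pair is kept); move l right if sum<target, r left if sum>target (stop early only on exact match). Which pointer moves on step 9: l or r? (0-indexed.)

l

[0,9] -11+38=27 d=35 * → r--
[0,8] -11+28=17 d=25 * → r--
[0,7] -11+26=15 d=23 * → r--
[0,6] -11+20=9 d=17 * → r--
[0,5] -11+16=5 d=13 * → r--
[0,4] -11+14=3 d=11 * → r--
[0,3] -11+7=-4 d=4 * → r--
[0,2] -11+-1=-12 d=4 → l++
[1,2] -10+-1=-11 d=3 * → l++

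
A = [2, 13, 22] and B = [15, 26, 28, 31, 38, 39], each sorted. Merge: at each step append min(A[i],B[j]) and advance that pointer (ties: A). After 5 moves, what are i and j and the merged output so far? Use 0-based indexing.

i=0 j=0: A[i]=2<=B[j]=15 take 2, i++
i=1 j=0: A[i]=13<=B[j]=15 take 13, i++
i=2 j=0: A[i]=22>B[j]=15 take 15, j++
i=2 j=1: A[i]=22<=B[j]=26 take 22, i++
i=3 j=1: A done, take B[j]=26, j++

i=3, j=2, merged so far=[2, 13, 15, 22, 26]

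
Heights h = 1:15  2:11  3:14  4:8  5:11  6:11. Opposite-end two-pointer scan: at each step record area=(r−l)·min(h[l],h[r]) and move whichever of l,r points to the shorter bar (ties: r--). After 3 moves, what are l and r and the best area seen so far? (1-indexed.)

l=1, r=3, best area=55

[1,6] min(15,11)*5=55 best=55 * → r--
[1,5] min(15,11)*4=44 best=55 → r--
[1,4] min(15,8)*3=24 best=55 → r--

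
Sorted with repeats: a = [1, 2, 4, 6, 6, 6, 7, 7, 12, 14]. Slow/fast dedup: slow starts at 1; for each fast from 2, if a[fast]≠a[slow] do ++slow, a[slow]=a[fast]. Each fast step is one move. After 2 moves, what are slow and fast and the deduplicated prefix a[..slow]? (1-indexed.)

slow=3, fast=4, prefix=[1, 2, 4]

(s=1,f=2) a[fast]=2≠a[slow]=1 write a[2]=2 → slow++,fast++
(s=2,f=3) a[fast]=4≠a[slow]=2 write a[3]=4 → slow++,fast++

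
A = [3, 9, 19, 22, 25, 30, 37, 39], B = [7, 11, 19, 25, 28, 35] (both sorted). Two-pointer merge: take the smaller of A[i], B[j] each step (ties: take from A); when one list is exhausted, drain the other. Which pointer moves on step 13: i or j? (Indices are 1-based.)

i

[i=1,j=1] A[i]=3<=B[j]=7 take 3 → i++
[i=2,j=1] A[i]=9>B[j]=7 take 7 → j++
[i=2,j=2] A[i]=9<=B[j]=11 take 9 → i++
[i=3,j=2] A[i]=19>B[j]=11 take 11 → j++
[i=3,j=3] A[i]=19<=B[j]=19 take 19 → i++
[i=4,j=3] A[i]=22>B[j]=19 take 19 → j++
[i=4,j=4] A[i]=22<=B[j]=25 take 22 → i++
[i=5,j=4] A[i]=25<=B[j]=25 take 25 → i++
[i=6,j=4] A[i]=30>B[j]=25 take 25 → j++
[i=6,j=5] A[i]=30>B[j]=28 take 28 → j++
[i=6,j=6] A[i]=30<=B[j]=35 take 30 → i++
[i=7,j=6] A[i]=37>B[j]=35 take 35 → j++
[i=7,j=7] B done, take A[i]=37 → i++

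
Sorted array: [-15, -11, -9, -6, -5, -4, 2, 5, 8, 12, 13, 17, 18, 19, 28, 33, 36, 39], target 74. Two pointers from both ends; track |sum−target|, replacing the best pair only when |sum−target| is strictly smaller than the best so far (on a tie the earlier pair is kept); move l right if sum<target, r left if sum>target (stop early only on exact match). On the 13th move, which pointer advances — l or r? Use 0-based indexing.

[0,17] -15+39=24 d=50 * → l++
[1,17] -11+39=28 d=46 * → l++
[2,17] -9+39=30 d=44 * → l++
[3,17] -6+39=33 d=41 * → l++
[4,17] -5+39=34 d=40 * → l++
[5,17] -4+39=35 d=39 * → l++
[6,17] 2+39=41 d=33 * → l++
[7,17] 5+39=44 d=30 * → l++
[8,17] 8+39=47 d=27 * → l++
[9,17] 12+39=51 d=23 * → l++
[10,17] 13+39=52 d=22 * → l++
[11,17] 17+39=56 d=18 * → l++
[12,17] 18+39=57 d=17 * → l++

l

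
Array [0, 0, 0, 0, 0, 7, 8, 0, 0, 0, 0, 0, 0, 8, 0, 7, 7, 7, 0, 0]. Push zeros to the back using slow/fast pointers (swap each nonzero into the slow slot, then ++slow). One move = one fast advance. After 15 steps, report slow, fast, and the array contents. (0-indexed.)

(s=0,f=0) a[fast]=0 → fast++
(s=0,f=1) a[fast]=0 → fast++
(s=0,f=2) a[fast]=0 → fast++
(s=0,f=3) a[fast]=0 → fast++
(s=0,f=4) a[fast]=0 → fast++
(s=0,f=5) a[fast]=7≠0 swap→a[0]=7 → slow++,fast++
(s=1,f=6) a[fast]=8≠0 swap→a[1]=8 → slow++,fast++
(s=2,f=7) a[fast]=0 → fast++
(s=2,f=8) a[fast]=0 → fast++
(s=2,f=9) a[fast]=0 → fast++
(s=2,f=10) a[fast]=0 → fast++
(s=2,f=11) a[fast]=0 → fast++
(s=2,f=12) a[fast]=0 → fast++
(s=2,f=13) a[fast]=8≠0 swap→a[2]=8 → slow++,fast++
(s=3,f=14) a[fast]=0 → fast++

slow=3, fast=15, a=[7, 8, 8, 0, 0, 0, 0, 0, 0, 0, 0, 0, 0, 0, 0, 7, 7, 7, 0, 0]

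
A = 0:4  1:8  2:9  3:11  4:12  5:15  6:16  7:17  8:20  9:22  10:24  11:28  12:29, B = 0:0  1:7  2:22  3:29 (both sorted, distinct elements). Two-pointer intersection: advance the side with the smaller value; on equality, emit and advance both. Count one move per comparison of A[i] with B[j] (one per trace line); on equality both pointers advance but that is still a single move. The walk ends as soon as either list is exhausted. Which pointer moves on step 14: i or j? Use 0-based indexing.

i

[i=0,j=0] 4>0 → j++
[i=0,j=1] 4<7 → i++
[i=1,j=1] 8>7 → j++
[i=1,j=2] 8<22 → i++
[i=2,j=2] 9<22 → i++
[i=3,j=2] 11<22 → i++
[i=4,j=2] 12<22 → i++
[i=5,j=2] 15<22 → i++
[i=6,j=2] 16<22 → i++
[i=7,j=2] 17<22 → i++
[i=8,j=2] 20<22 → i++
[i=9,j=2] 22==22 emit → i++,j++
[i=10,j=3] 24<29 → i++
[i=11,j=3] 28<29 → i++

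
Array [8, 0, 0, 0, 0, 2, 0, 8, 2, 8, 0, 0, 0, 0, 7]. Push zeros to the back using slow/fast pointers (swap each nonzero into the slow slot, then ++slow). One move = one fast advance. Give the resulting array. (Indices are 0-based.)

[8, 2, 8, 2, 8, 7, 0, 0, 0, 0, 0, 0, 0, 0, 0]

slow=0 fast=0: a[fast]=8≠0 swap→a[0]=8, slow++,fast++
slow=1 fast=1: a[fast]=0, fast++
slow=1 fast=2: a[fast]=0, fast++
slow=1 fast=3: a[fast]=0, fast++
slow=1 fast=4: a[fast]=0, fast++
slow=1 fast=5: a[fast]=2≠0 swap→a[1]=2, slow++,fast++
slow=2 fast=6: a[fast]=0, fast++
slow=2 fast=7: a[fast]=8≠0 swap→a[2]=8, slow++,fast++
slow=3 fast=8: a[fast]=2≠0 swap→a[3]=2, slow++,fast++
slow=4 fast=9: a[fast]=8≠0 swap→a[4]=8, slow++,fast++
slow=5 fast=10: a[fast]=0, fast++
slow=5 fast=11: a[fast]=0, fast++
slow=5 fast=12: a[fast]=0, fast++
slow=5 fast=13: a[fast]=0, fast++
slow=5 fast=14: a[fast]=7≠0 swap→a[5]=7, slow++,fast++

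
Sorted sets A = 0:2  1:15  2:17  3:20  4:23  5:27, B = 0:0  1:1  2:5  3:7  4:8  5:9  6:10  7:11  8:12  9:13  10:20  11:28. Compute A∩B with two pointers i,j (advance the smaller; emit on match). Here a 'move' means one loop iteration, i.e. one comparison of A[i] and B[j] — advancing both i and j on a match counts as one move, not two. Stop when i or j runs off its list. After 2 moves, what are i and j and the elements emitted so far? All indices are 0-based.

[i=0,j=0] 2>0 → j++
[i=0,j=1] 2>1 → j++

i=0, j=2, emitted=[]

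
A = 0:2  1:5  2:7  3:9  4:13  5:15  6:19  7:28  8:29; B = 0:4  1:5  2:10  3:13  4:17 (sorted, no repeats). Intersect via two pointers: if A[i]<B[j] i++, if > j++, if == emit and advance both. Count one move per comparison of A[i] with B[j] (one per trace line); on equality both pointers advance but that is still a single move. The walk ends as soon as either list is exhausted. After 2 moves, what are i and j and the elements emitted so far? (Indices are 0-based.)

i=1, j=1, emitted=[]

[i=0,j=0] 2<4 → i++
[i=1,j=0] 5>4 → j++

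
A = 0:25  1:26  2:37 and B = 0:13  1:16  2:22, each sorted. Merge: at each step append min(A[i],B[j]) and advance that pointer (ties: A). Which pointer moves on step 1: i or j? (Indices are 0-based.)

i=0 j=0: A[i]=25>B[j]=13 take 13, j++

j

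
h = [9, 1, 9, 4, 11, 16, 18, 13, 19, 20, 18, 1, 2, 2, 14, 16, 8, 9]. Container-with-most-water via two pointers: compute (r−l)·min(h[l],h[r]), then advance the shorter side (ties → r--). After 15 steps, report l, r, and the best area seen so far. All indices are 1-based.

l=1 r=18: min(9,9)*17=153 best=153 *, r--
l=1 r=17: min(9,8)*16=128 best=153, r--
l=1 r=16: min(9,16)*15=135 best=153, l++
l=2 r=16: min(1,16)*14=14 best=153, l++
l=3 r=16: min(9,16)*13=117 best=153, l++
l=4 r=16: min(4,16)*12=48 best=153, l++
l=5 r=16: min(11,16)*11=121 best=153, l++
l=6 r=16: min(16,16)*10=160 best=160 *, r--
l=6 r=15: min(16,14)*9=126 best=160, r--
l=6 r=14: min(16,2)*8=16 best=160, r--
l=6 r=13: min(16,2)*7=14 best=160, r--
l=6 r=12: min(16,1)*6=6 best=160, r--
l=6 r=11: min(16,18)*5=80 best=160, l++
l=7 r=11: min(18,18)*4=72 best=160, r--
l=7 r=10: min(18,20)*3=54 best=160, l++

l=8, r=10, best area=160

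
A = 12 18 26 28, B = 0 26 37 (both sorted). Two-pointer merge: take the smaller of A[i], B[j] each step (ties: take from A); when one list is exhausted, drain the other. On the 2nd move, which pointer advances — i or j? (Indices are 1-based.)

i

[i=1,j=1] A[i]=12>B[j]=0 take 0 → j++
[i=1,j=2] A[i]=12<=B[j]=26 take 12 → i++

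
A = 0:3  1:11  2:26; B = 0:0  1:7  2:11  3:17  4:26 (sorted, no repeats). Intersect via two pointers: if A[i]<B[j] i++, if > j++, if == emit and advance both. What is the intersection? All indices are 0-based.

intersection = [11, 26]

[i=0,j=0] 3>0 → j++
[i=0,j=1] 3<7 → i++
[i=1,j=1] 11>7 → j++
[i=1,j=2] 11==11 emit → i++,j++
[i=2,j=3] 26>17 → j++
[i=2,j=4] 26==26 emit → i++,j++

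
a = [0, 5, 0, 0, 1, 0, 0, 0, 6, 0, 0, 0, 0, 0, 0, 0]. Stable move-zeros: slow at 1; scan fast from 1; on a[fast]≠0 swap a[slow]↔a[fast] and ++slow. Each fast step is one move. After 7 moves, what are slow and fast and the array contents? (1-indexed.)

slow=3, fast=8, a=[5, 1, 0, 0, 0, 0, 0, 0, 6, 0, 0, 0, 0, 0, 0, 0]

slow=1 fast=1: a[fast]=0, fast++
slow=1 fast=2: a[fast]=5≠0 swap→a[1]=5, slow++,fast++
slow=2 fast=3: a[fast]=0, fast++
slow=2 fast=4: a[fast]=0, fast++
slow=2 fast=5: a[fast]=1≠0 swap→a[2]=1, slow++,fast++
slow=3 fast=6: a[fast]=0, fast++
slow=3 fast=7: a[fast]=0, fast++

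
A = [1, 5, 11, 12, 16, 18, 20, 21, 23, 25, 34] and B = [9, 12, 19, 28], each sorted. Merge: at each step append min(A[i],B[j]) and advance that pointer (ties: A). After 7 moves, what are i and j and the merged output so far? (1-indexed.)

[i=1,j=1] A[i]=1<=B[j]=9 take 1 → i++
[i=2,j=1] A[i]=5<=B[j]=9 take 5 → i++
[i=3,j=1] A[i]=11>B[j]=9 take 9 → j++
[i=3,j=2] A[i]=11<=B[j]=12 take 11 → i++
[i=4,j=2] A[i]=12<=B[j]=12 take 12 → i++
[i=5,j=2] A[i]=16>B[j]=12 take 12 → j++
[i=5,j=3] A[i]=16<=B[j]=19 take 16 → i++

i=6, j=3, merged so far=[1, 5, 9, 11, 12, 12, 16]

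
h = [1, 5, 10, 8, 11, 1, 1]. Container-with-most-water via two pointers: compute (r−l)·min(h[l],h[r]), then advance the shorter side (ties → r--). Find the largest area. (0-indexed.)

max area = 20

[0,6] min(1,1)*6=6 best=6 * → r--
[0,5] min(1,1)*5=5 best=6 → r--
[0,4] min(1,11)*4=4 best=6 → l++
[1,4] min(5,11)*3=15 best=15 * → l++
[2,4] min(10,11)*2=20 best=20 * → l++
[3,4] min(8,11)*1=8 best=20 → l++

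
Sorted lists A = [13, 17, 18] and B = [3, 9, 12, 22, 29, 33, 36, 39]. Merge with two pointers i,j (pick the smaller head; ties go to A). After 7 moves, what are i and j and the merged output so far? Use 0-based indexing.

i=3, j=4, merged so far=[3, 9, 12, 13, 17, 18, 22]

i=0 j=0: A[i]=13>B[j]=3 take 3, j++
i=0 j=1: A[i]=13>B[j]=9 take 9, j++
i=0 j=2: A[i]=13>B[j]=12 take 12, j++
i=0 j=3: A[i]=13<=B[j]=22 take 13, i++
i=1 j=3: A[i]=17<=B[j]=22 take 17, i++
i=2 j=3: A[i]=18<=B[j]=22 take 18, i++
i=3 j=3: A done, take B[j]=22, j++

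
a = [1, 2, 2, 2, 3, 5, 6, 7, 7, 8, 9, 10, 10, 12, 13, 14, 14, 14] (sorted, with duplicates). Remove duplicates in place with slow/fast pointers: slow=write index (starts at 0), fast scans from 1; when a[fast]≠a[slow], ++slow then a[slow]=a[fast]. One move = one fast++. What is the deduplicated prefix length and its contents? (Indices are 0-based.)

slow=0 fast=1: a[fast]=2≠a[slow]=1 write a[1]=2, slow++,fast++
slow=1 fast=2: a[fast]=2=a[slow] dup, fast++
slow=1 fast=3: a[fast]=2=a[slow] dup, fast++
slow=1 fast=4: a[fast]=3≠a[slow]=2 write a[2]=3, slow++,fast++
slow=2 fast=5: a[fast]=5≠a[slow]=3 write a[3]=5, slow++,fast++
slow=3 fast=6: a[fast]=6≠a[slow]=5 write a[4]=6, slow++,fast++
slow=4 fast=7: a[fast]=7≠a[slow]=6 write a[5]=7, slow++,fast++
slow=5 fast=8: a[fast]=7=a[slow] dup, fast++
slow=5 fast=9: a[fast]=8≠a[slow]=7 write a[6]=8, slow++,fast++
slow=6 fast=10: a[fast]=9≠a[slow]=8 write a[7]=9, slow++,fast++
slow=7 fast=11: a[fast]=10≠a[slow]=9 write a[8]=10, slow++,fast++
slow=8 fast=12: a[fast]=10=a[slow] dup, fast++
slow=8 fast=13: a[fast]=12≠a[slow]=10 write a[9]=12, slow++,fast++
slow=9 fast=14: a[fast]=13≠a[slow]=12 write a[10]=13, slow++,fast++
slow=10 fast=15: a[fast]=14≠a[slow]=13 write a[11]=14, slow++,fast++
slow=11 fast=16: a[fast]=14=a[slow] dup, fast++
slow=11 fast=17: a[fast]=14=a[slow] dup, fast++

length 12; prefix = [1, 2, 3, 5, 6, 7, 8, 9, 10, 12, 13, 14]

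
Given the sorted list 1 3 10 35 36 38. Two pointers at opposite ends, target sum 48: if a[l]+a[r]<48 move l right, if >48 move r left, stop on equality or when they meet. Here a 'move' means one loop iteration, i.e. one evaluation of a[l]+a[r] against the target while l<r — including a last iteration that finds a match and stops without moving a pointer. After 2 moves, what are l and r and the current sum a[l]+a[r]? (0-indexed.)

l=0 r=5: 1+38=39 <48, l++
l=1 r=5: 3+38=41 <48, l++

l=2, r=5, sum=48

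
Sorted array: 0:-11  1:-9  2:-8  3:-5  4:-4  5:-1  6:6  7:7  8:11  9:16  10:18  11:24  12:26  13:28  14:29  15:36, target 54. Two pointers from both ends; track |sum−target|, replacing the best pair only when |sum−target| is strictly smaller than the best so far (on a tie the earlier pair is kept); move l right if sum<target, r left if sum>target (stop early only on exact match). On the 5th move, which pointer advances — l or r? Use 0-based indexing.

[0,15] -11+36=25 d=29 * → l++
[1,15] -9+36=27 d=27 * → l++
[2,15] -8+36=28 d=26 * → l++
[3,15] -5+36=31 d=23 * → l++
[4,15] -4+36=32 d=22 * → l++

l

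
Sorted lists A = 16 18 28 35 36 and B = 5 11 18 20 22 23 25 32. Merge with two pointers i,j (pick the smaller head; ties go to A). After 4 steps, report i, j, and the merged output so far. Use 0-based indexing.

i=2, j=2, merged so far=[5, 11, 16, 18]

[i=0,j=0] A[i]=16>B[j]=5 take 5 → j++
[i=0,j=1] A[i]=16>B[j]=11 take 11 → j++
[i=0,j=2] A[i]=16<=B[j]=18 take 16 → i++
[i=1,j=2] A[i]=18<=B[j]=18 take 18 → i++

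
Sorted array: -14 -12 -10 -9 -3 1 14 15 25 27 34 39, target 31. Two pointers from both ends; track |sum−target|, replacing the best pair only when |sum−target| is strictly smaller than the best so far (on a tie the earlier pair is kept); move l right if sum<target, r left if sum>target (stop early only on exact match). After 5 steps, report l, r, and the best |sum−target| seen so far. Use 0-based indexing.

l=4, r=10, best |Δ|=1

l=0 r=11: -14+39=25 d=6 *, l++
l=1 r=11: -12+39=27 d=4 *, l++
l=2 r=11: -10+39=29 d=2 *, l++
l=3 r=11: -9+39=30 d=1 *, l++
l=4 r=11: -3+39=36 d=5, r--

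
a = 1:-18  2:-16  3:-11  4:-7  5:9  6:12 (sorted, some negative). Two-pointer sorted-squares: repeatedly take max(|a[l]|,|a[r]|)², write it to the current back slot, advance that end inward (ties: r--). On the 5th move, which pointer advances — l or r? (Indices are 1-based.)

l=1 r=6: |-18|>|12| out[6]=324, l++
l=2 r=6: |-16|>|12| out[5]=256, l++
l=3 r=6: |-11|<=|12| out[4]=144, r--
l=3 r=5: |-11|>|9| out[3]=121, l++
l=4 r=5: |-7|<=|9| out[2]=81, r--

r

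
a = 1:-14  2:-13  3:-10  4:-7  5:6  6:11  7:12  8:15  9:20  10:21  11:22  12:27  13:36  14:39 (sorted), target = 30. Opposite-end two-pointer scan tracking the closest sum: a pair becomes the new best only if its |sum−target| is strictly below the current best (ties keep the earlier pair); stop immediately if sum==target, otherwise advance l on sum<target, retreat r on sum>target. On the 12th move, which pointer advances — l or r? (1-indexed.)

[1,14] -14+39=25 d=5 * → l++
[2,14] -13+39=26 d=4 * → l++
[3,14] -10+39=29 d=1 * → l++
[4,14] -7+39=32 d=2 → r--
[4,13] -7+36=29 d=1 → l++
[5,13] 6+36=42 d=12 → r--
[5,12] 6+27=33 d=3 → r--
[5,11] 6+22=28 d=2 → l++
[6,11] 11+22=33 d=3 → r--
[6,10] 11+21=32 d=2 → r--
[6,9] 11+20=31 d=1 → r--
[6,8] 11+15=26 d=4 → l++

l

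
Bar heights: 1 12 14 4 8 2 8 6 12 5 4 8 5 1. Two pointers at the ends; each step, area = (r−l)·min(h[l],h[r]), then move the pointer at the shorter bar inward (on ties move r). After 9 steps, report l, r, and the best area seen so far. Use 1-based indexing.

l=2, r=6, best area=84

l=1 r=14: min(1,1)*13=13 best=13 *, r--
l=1 r=13: min(1,5)*12=12 best=13, l++
l=2 r=13: min(12,5)*11=55 best=55 *, r--
l=2 r=12: min(12,8)*10=80 best=80 *, r--
l=2 r=11: min(12,4)*9=36 best=80, r--
l=2 r=10: min(12,5)*8=40 best=80, r--
l=2 r=9: min(12,12)*7=84 best=84 *, r--
l=2 r=8: min(12,6)*6=36 best=84, r--
l=2 r=7: min(12,8)*5=40 best=84, r--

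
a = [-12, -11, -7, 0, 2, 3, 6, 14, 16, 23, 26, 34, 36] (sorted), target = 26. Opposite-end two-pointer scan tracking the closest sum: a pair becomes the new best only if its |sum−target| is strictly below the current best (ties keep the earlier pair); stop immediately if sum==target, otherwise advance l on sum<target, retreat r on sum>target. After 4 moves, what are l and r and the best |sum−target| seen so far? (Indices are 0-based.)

l=2, r=10, best |Δ|=1

[0,12] -12+36=24 d=2 * → l++
[1,12] -11+36=25 d=1 * → l++
[2,12] -7+36=29 d=3 → r--
[2,11] -7+34=27 d=1 → r--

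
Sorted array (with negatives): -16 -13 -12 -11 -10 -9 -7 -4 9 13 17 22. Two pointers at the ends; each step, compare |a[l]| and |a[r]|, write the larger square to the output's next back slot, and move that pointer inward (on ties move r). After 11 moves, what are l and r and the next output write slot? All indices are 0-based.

l=0 r=11: |-16|<=|22| out[11]=484, r--
l=0 r=10: |-16|<=|17| out[10]=289, r--
l=0 r=9: |-16|>|13| out[9]=256, l++
l=1 r=9: |-13|<=|13| out[8]=169, r--
l=1 r=8: |-13|>|9| out[7]=169, l++
l=2 r=8: |-12|>|9| out[6]=144, l++
l=3 r=8: |-11|>|9| out[5]=121, l++
l=4 r=8: |-10|>|9| out[4]=100, l++
l=5 r=8: |-9|<=|9| out[3]=81, r--
l=5 r=7: |-9|>|-4| out[2]=81, l++
l=6 r=7: |-7|>|-4| out[1]=49, l++

l=7, r=7, next write slot=0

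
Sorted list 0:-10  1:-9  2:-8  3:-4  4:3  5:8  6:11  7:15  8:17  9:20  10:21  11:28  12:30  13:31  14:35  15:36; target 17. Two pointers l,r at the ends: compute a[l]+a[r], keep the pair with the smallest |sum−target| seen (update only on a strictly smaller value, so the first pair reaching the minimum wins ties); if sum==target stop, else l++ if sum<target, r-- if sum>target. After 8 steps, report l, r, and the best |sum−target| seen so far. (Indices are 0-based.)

l=3, r=10, best |Δ|=1

[0,15] -10+36=26 d=9 * → r--
[0,14] -10+35=25 d=8 * → r--
[0,13] -10+31=21 d=4 * → r--
[0,12] -10+30=20 d=3 * → r--
[0,11] -10+28=18 d=1 * → r--
[0,10] -10+21=11 d=6 → l++
[1,10] -9+21=12 d=5 → l++
[2,10] -8+21=13 d=4 → l++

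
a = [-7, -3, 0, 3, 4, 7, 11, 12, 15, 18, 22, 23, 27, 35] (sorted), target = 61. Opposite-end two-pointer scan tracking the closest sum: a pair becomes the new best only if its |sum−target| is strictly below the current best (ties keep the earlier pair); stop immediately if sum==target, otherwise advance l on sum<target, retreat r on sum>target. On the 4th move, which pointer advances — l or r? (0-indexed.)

l

l=0 r=13: -7+35=28 d=33 *, l++
l=1 r=13: -3+35=32 d=29 *, l++
l=2 r=13: 0+35=35 d=26 *, l++
l=3 r=13: 3+35=38 d=23 *, l++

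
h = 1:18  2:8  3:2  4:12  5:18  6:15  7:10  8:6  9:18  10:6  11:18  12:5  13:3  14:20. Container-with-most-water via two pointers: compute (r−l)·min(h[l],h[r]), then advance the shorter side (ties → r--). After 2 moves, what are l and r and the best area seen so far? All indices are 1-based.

l=3, r=14, best area=234

[1,14] min(18,20)*13=234 best=234 * → l++
[2,14] min(8,20)*12=96 best=234 → l++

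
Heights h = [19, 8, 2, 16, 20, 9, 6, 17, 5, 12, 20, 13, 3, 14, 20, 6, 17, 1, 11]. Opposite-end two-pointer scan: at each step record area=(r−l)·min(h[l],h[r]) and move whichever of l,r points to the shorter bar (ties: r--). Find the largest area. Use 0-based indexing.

[0,18] min(19,11)*18=198 best=198 * → r--
[0,17] min(19,1)*17=17 best=198 → r--
[0,16] min(19,17)*16=272 best=272 * → r--
[0,15] min(19,6)*15=90 best=272 → r--
[0,14] min(19,20)*14=266 best=272 → l++
[1,14] min(8,20)*13=104 best=272 → l++
[2,14] min(2,20)*12=24 best=272 → l++
[3,14] min(16,20)*11=176 best=272 → l++
[4,14] min(20,20)*10=200 best=272 → r--
[4,13] min(20,14)*9=126 best=272 → r--
[4,12] min(20,3)*8=24 best=272 → r--
[4,11] min(20,13)*7=91 best=272 → r--
[4,10] min(20,20)*6=120 best=272 → r--
[4,9] min(20,12)*5=60 best=272 → r--
[4,8] min(20,5)*4=20 best=272 → r--
[4,7] min(20,17)*3=51 best=272 → r--
[4,6] min(20,6)*2=12 best=272 → r--
[4,5] min(20,9)*1=9 best=272 → r--

max area = 272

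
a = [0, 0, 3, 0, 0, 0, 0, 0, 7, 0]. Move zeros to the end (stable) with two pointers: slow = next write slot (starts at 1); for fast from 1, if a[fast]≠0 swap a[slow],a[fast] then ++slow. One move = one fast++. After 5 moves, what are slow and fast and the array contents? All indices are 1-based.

slow=2, fast=6, a=[3, 0, 0, 0, 0, 0, 0, 0, 7, 0]

(s=1,f=1) a[fast]=0 → fast++
(s=1,f=2) a[fast]=0 → fast++
(s=1,f=3) a[fast]=3≠0 swap→a[1]=3 → slow++,fast++
(s=2,f=4) a[fast]=0 → fast++
(s=2,f=5) a[fast]=0 → fast++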